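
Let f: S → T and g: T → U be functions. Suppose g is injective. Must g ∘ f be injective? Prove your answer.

not injective

No. Take S = {1, 2}, T = U = {1, 2, 3}, f(1) = f(2) = 1, and g = identity (injective).
Then (g ∘ f)(1) = (g ∘ f)(2) = 1 with 1 ≠ 2, so g ∘ f is not injective.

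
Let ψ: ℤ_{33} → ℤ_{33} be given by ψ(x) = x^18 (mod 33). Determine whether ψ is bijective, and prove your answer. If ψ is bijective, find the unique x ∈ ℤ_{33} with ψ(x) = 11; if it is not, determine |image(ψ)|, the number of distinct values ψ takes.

ψ(4): Repeated squaring mod 33: 4^1 ≡ 4, 4^2 ≡ 4² = 16, 4^4 ≡ 16² = 256 ≡ 25, 4^8 ≡ 25² = 625 ≡ 31, 4^16 ≡ 31² = 961 ≡ 4. Since 18 = 16 + 2, 4^18 ≡ 4·16: 4·16 = 64 ≡ 31. So 4^18 ≡ 31 (mod 33).
ψ(7): Repeated squaring mod 33: 7^1 ≡ 7, 7^2 ≡ 7² = 49 ≡ 16, 7^4 ≡ 16² = 256 ≡ 25, 7^8 ≡ 25² = 625 ≡ 31, 7^16 ≡ 31² = 961 ≡ 4. Since 18 = 16 + 2, 7^18 ≡ 4·16: 4·16 = 64 ≡ 31. So 7^18 ≡ 31 (mod 33).
So ψ(4) = ψ(7) = 31 while 4 ≠ 7, therefore ψ is not injective, hence not bijective.
Since ψ is not bijective, we determine |image(ψ)|. Computing x^18 mod 33 for each x (by repeated squaring, reducing mod 33 at every step), the values ψ(0), ψ(1), …, ψ(32) are: 0, 1, 25, 27, 31, 4, 15, 31, 16, 3, 1, 22, 12, 25, 16, 9, 4, 4, 9, 16, 25, 12, 22, 1, 3, 16, 31, 15, 4, 31, 27, 25, 1.
The distinct values are {0, 1, 3, 4, 9, 12, 15, 16, 22, 25, 27, 31}; there are 12 of them.

12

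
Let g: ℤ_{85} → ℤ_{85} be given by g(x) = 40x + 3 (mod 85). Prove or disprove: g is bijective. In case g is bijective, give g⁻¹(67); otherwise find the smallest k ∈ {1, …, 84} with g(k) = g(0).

We have gcd(40, 85) = 5 > 1. Taking s = 0 and t = 17: g(0) = 3 and g(17) = 40·17 + 3 = 683 ≡ 3 (mod 85).
So g(0) = g(17) while 0 ≠ 17, thus g is not injective, hence not bijective.
Since g is not bijective, we find the least positive k with g(k) = g(0): this means 40k ≡ 0 (mod 85), i.e. 85 ∣ 40k. Since gcd(40, 85) = 5, dividing through by 5 this holds exactly when 17 ∣ 8k, and as gcd(8, 17) = 1, exactly when 17 ∣ k.
The smallest positive such k is 17.

17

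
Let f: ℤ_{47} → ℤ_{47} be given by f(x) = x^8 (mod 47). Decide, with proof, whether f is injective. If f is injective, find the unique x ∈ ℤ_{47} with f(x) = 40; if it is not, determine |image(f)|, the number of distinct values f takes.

24

f(23): Repeated squaring mod 47: 23^1 ≡ 23, 23^2 ≡ 23² = 529 ≡ 12, 23^4 ≡ 12² = 144 ≡ 3, 23^8 ≡ 3² = 9. So 23^8 ≡ 9 (mod 47).
f(24): Repeated squaring mod 47: 24^1 ≡ 24, 24^2 ≡ 24² = 576 ≡ 12, 24^4 ≡ 12² = 144 ≡ 3, 24^8 ≡ 3² = 9. So 24^8 ≡ 9 (mod 47).
So f(23) = f(24) = 9 while 23 ≠ 24, thus f is not injective.
Since f is not injective, we determine |image(f)|. Computing x^8 mod 47 for each x (by repeated squaring, reducing mod 47 at every step), the values f(0), f(1), …, f(46) are: 0, 1, 21, 28, 18, 8, 24, 16, 2, 32, 27, 12, 34, 37, 7, 36, 42, 4, 14, 6, 3, 25, 17, 9, 9, 17, 25, 3, 6, 14, 4, 42, 36, 7, 37, 34, 12, 27, 32, 2, 16, 24, 8, 18, 28, 21, 1.
The distinct values are {0, 1, 2, 3, 4, 6, 7, 8, 9, 12, 14, 16, 17, 18, 21, 24, 25, 27, 28, 32, 34, 36, 37, 42}; there are 24 of them.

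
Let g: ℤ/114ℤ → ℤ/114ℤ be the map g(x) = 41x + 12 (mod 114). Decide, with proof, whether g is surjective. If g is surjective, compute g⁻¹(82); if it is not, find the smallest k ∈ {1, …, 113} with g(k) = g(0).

Recall: surjectivity means every element of the codomain has a preimage under g.
Since gcd(41, 114) = 1, 41 is invertible modulo 114. Euclid's algorithm: 114 = 2·41 + 32, 41 = 1·32 + 9, 32 = 3·9 + 5, 9 = 1·5 + 4, 5 = 1·4 + 1; back-substituting gives 1 = 89·41 − 32·114, so 41⁻¹ ≡ 89 (mod 114).
For any y ∈ ℤ/114ℤ, x = 89(y − 12) mod 114 satisfies g(x) = 41·89(y − 12) + 12 ≡ y (since 41·89 ≡ 1 mod 114). So every y has a preimage.
Hence g is surjective.
Since g is surjective, we find g⁻¹(82): we need 41x ≡ 82 − 12 ≡ 70 (mod 114). Using 41⁻¹ = 89: x ≡ 89·70 = 6230 = 54·114 + 74, so x = 74.
Check: g(74) = 41·74 + 12 = 3046 = 26·114 + 82 ≡ 82 (mod 114).

74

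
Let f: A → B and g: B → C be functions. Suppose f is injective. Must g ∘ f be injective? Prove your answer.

No. Take A = B = C = {1, 2}, f = identity (injective), and g(x) = 1 for every x.
Then (g ∘ f)(1) = 1 = (g ∘ f)(2) with 1 ≠ 2, so g ∘ f is not injective.

not injective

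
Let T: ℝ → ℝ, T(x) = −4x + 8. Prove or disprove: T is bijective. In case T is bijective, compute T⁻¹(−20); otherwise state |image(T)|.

Suppose T(s) = T(t). Then −4s + 8 = −4t + 8, thus −4s = −4t, so s = t.
For any y ∈ ℝ, x = (y − 8)/(−4) satisfies T(x) = y.
Hence T is bijective.
Since T is bijective, we compute T⁻¹(−20) = (−20 − 8)/(−4) = 7.

7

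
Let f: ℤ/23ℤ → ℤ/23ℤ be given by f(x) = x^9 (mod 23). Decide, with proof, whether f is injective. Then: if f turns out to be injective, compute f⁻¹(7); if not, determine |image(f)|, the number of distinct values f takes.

17

Since 23 is prime, the nonzero elements of ℤ/23ℤ form a cyclic group of order 22.
As gcd(9, 22) = 1, raising to the 9th power is a bijection on this group: if s^9 ≡ t^9 then (st^{−1})^9 = 1, and the only element of order dividing gcd(9, 22) = 1 is 1, so s = t.
With f(0) = 0 this makes f injective on all of ℤ/23ℤ, hence bijective (finite equal-size domain and codomain). In particular f is injective.
Since f is injective, we find the preimage of 7. The inverse of x ↦ x^9 on (ℤ/23ℤ)^× is x ↦ x^5, because 9·5 = 45 = 2·22 + 1 ≡ 1 (mod 22) and x^{22} = 1 for x ≠ 0 (Fermat). So f⁻¹(7) = 7^5 mod 23.
Repeated squaring mod 23: 7^1 ≡ 7, 7^2 ≡ 7² = 49 ≡ 3, 7^4 ≡ 3² = 9. Since 5 = 4 + 1, 7^5 ≡ 9·7: 9·7 = 63 ≡ 17. So 7^5 ≡ 17 (mod 23).
Hence f⁻¹(7) = 17.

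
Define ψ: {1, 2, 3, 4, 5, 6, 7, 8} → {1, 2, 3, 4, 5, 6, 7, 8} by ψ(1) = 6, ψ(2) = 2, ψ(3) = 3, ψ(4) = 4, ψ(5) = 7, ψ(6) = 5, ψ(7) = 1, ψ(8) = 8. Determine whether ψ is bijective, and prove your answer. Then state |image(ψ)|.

8

The values 6, 2, 3, 4, 7, 5, 1, 8 are a permutation of {1, 2, 3, 4, 5, 6, 7, 8}: each element appears exactly once.
So ψ is injective and surjective, hence bijective.
The image of ψ is {1, 2, 3, 4, 5, 6, 7, 8}, which has 8 elements.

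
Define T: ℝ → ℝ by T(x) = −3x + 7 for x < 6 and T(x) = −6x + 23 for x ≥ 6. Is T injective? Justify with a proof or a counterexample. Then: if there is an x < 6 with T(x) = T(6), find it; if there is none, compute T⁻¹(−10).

17/3

Both pieces are strictly decreasing (slopes −3 and −6), so each is injective on its own interval.
The left piece maps (−∞, 6) onto (−11, ∞); the right piece maps [6, ∞) onto (−∞, −13].
These images are disjoint, so no value is attained by both pieces. So T is injective.
Because the two images are disjoint, no x < 6 has T(x) = T(6), so we compute T⁻¹(−10): −10 lies in (−11, ∞), so solve −3x + 7 = −10: x = (−10 − 7)/(−3) = 17/3.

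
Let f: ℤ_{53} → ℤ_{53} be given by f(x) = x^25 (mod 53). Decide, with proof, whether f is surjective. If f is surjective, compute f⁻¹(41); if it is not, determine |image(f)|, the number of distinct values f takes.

Since 53 is prime, the nonzero elements of ℤ_{53} form a cyclic group of order 52.
As gcd(25, 52) = 1, raising to the 25th power is a bijection on this group: if a^25 ≡ b^25 then (ab^{−1})^25 = 1, and the only element of order dividing gcd(25, 52) = 1 is 1, so a = b.
With f(0) = 0 this makes f injective on all of ℤ_{53}, hence bijective (finite equal-size domain and codomain). In particular f is surjective.
Since f is surjective, we find the preimage of 41. The inverse of x ↦ x^25 on (ℤ_{53})^× is x ↦ x^25, because 25·25 = 625 = 12·52 + 1 ≡ 1 (mod 52) and x^{52} = 1 for x ≠ 0 (Fermat). So f⁻¹(41) = 41^25 mod 53.
Repeated squaring mod 53: 41^1 ≡ 41, 41^2 ≡ 41² = 1681 ≡ 38, 41^4 ≡ 38² = 1444 ≡ 13, 41^8 ≡ 13² = 169 ≡ 10, 41^16 ≡ 10² = 100 ≡ 47. Since 25 = 16 + 8 + 1, 41^25 ≡ 47·10·41: 47·10 = 470 ≡ 46, then 46·41 = 1886 ≡ 31. So 41^25 ≡ 31 (mod 53).
Hence f⁻¹(41) = 31.

31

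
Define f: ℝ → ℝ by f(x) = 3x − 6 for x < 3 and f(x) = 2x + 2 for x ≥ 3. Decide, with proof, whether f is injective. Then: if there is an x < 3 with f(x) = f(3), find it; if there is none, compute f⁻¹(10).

Both pieces are strictly increasing (slopes 3 and 2), so each is injective on its own interval.
The left piece maps (−∞, 3) onto (−∞, 3); the right piece maps [3, ∞) onto [8, ∞).
These images are disjoint, so no value is attained by both pieces. Hence f is injective.
Because the two images are disjoint, no x < 3 has f(x) = f(3), so we compute f⁻¹(10): 10 lies in [8, ∞), so solve 2x + 2 = 10: x = (10 − 2)/2 = 4.

4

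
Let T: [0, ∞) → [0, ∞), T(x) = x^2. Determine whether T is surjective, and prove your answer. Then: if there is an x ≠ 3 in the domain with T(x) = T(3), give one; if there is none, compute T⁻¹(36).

6

For any y ∈ [0, ∞), x = y^{1/2} ∈ [0, ∞) gives T(x) = y, so T is surjective.
Since x ↦ x^2 is strictly increasing on [0, ∞), it is injective there, so no x ≠ 3 in the domain has T(x) = T(3). We therefore compute T⁻¹(36) = 36^{1/2} = 6 (indeed 6^2 = 36).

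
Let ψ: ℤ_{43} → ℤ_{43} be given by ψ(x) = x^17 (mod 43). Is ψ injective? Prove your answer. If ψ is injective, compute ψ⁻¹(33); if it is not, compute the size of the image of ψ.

Since 43 is prime, the nonzero elements of ℤ_{43} form a cyclic group of order 42.
As gcd(17, 42) = 1, raising to the 17th power is a bijection on this group: if s^17 ≡ t^17 then (st^{−1})^17 = 1, and the only element of order dividing gcd(17, 42) = 1 is 1, so s = t.
With ψ(0) = 0 this makes ψ injective on all of ℤ_{43}, hence bijective (finite equal-size domain and codomain). In particular ψ is injective.
Since ψ is injective, we find the preimage of 33. The inverse of x ↦ x^17 on (ℤ_{43})^× is x ↦ x^5, because 17·5 = 85 = 2·42 + 1 ≡ 1 (mod 42) and x^{42} = 1 for x ≠ 0 (Fermat). So ψ⁻¹(33) = 33^5 mod 43.
Repeated squaring mod 43: 33^1 ≡ 33, 33^2 ≡ 33² = 1089 ≡ 14, 33^4 ≡ 14² = 196 ≡ 24. Since 5 = 4 + 1, 33^5 ≡ 24·33: 24·33 = 792 ≡ 18. So 33^5 ≡ 18 (mod 43).
Hence ψ⁻¹(33) = 18.

18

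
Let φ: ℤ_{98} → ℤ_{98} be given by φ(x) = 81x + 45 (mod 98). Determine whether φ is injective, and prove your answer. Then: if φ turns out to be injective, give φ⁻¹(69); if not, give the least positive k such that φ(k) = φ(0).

Recall: φ is injective if φ(u) = φ(v) implies u = v.
If φ(u) = φ(v), then 81u ≡ 81v (mod 98). Because gcd(81, 98) = 1, we may cancel 81 to get u ≡ v (mod 98).
Hence φ is injective.
We now compute 81⁻¹ mod 98 explicitly. Euclid's algorithm: 98 = 1·81 + 17, 81 = 4·17 + 13, 17 = 1·13 + 4, 13 = 3·4 + 1; back-substituting gives 1 = 23·81 − 19·98, so 81⁻¹ ≡ 23 (mod 98).
Since φ is injective, we compute φ⁻¹(69): solve 81x + 45 ≡ 69 (mod 98), i.e. 81x ≡ 24 (mod 98).
Multiplying by 81⁻¹ = 23 gives x ≡ 23·24 = 552 = 5·98 + 62 ≡ 62 (mod 98).
Check: φ(62) = 81·62 + 45 = 5067 = 51·98 + 69 ≡ 69 (mod 98).

62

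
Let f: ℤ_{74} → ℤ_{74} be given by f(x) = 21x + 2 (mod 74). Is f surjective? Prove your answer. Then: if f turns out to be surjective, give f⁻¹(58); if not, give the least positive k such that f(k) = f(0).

52

Recall that surjectivity means every element of the codomain has a preimage under f.
Since gcd(21, 74) = 1, 21 is invertible modulo 74. Euclid's algorithm: 74 = 3·21 + 11, 21 = 1·11 + 10, 11 = 1·10 + 1; back-substituting gives 1 = 67·21 − 19·74, so 21⁻¹ ≡ 67 (mod 74).
Then y ↦ 67(y − 2) is a two-sided inverse to f, so every y ∈ ℤ_{74} has a preimage.
Thus f is surjective.
Since f is surjective, we compute f⁻¹(58): solve 21x + 2 ≡ 58 (mod 74), i.e. 21x ≡ 56 (mod 74).
Multiplying by 21⁻¹ = 67 gives x ≡ 67·56 = 3752 = 50·74 + 52 ≡ 52 (mod 74).
Check: f(52) = 21·52 + 2 = 1094 = 14·74 + 58 ≡ 58 (mod 74).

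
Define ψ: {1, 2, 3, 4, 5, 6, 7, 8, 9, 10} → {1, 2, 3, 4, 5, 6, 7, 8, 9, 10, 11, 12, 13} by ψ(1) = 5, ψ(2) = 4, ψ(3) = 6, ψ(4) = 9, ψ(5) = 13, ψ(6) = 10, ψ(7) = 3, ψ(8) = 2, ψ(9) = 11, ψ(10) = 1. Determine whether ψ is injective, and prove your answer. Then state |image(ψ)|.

10

The values ψ(1), …, ψ(10) are 5, 4, 6, 9, 13, 10, 3, 2, 11, 1 — all distinct.
So ψ(x_1) = ψ(x_2) only when x_1 = x_2, and ψ is injective.
The image of ψ is {1, 2, 3, 4, 5, 6, 9, 10, 11, 13}, which has 10 elements.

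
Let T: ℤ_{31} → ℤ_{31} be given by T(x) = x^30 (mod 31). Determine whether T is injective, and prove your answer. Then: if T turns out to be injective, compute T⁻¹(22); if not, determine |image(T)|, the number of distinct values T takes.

2

T(1) = 1^30 = 1.
T(2): Repeated squaring mod 31: 2^1 ≡ 2, 2^2 ≡ 2² = 4, 2^4 ≡ 4² = 16, 2^8 ≡ 16² = 256 ≡ 8, 2^16 ≡ 8² = 64 ≡ 2. Since 30 = 16 + 8 + 4 + 2, 2^30 ≡ 2·8·16·4: 2·8 = 16, then 16·16 = 256 ≡ 8, then 8·4 = 32 ≡ 1. So 2^30 ≡ 1 (mod 31).
So T(1) = T(2) = 1 while 1 ≠ 2, so T is not injective.
Since T is not injective, we determine |image(T)|. Computing x^30 mod 31 for each x (by repeated squaring, reducing mod 31 at every step), the values T(0), T(1), …, T(30) are: 0, 1, 1, 1, 1, 1, 1, 1, 1, 1, 1, 1, 1, 1, 1, 1, 1, 1, 1, 1, 1, 1, 1, 1, 1, 1, 1, 1, 1, 1, 1.
The distinct values are {0, 1}; there are 2 of them.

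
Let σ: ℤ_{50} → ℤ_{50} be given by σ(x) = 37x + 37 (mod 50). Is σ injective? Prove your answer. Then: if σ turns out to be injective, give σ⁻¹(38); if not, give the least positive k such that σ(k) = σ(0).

23

Suppose σ(u) = σ(v) in ℤ_{50}. Then 37u + 37 ≡ 37v + 37 (mod 50), thus 37(u − v) ≡ 0 (mod 50).
Since gcd(37, 50) = 1, 37 is invertible modulo 50, therefore u − v ≡ 0 (mod 50), i.e. u = v.
Thus σ is injective.
We now compute 37⁻¹ mod 50 explicitly. Euclid's algorithm: 50 = 1·37 + 13, 37 = 2·13 + 11, 13 = 1·11 + 2, 11 = 5·2 + 1; back-substituting gives 1 = 23·37 − 17·50, so 37⁻¹ ≡ 23 (mod 50).
Since σ is injective, we find σ⁻¹(38): we need 37x ≡ 38 − 37 ≡ 1 (mod 50). Using 37⁻¹ = 23: x ≡ 23·1 = 23, so x = 23.
Check: σ(23) = 37·23 + 37 = 888 = 17·50 + 38 ≡ 38 (mod 50).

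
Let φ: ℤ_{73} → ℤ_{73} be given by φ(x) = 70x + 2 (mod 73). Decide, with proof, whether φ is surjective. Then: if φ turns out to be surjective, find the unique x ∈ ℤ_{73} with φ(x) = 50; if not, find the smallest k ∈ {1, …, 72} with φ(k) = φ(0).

Since gcd(70, 73) = 1, 70 is invertible modulo 73. Euclid's algorithm: 73 = 1·70 + 3, 70 = 23·3 + 1; back-substituting gives 1 = 24·70 − 23·73, so 70⁻¹ ≡ 24 (mod 73).
For any y ∈ ℤ_{73}, x = 24(y − 2) mod 73 satisfies φ(x) = 70·24(y − 2) + 2 ≡ y (since 70·24 ≡ 1 mod 73). So every y has a preimage.
Therefore φ is surjective.
Since φ is surjective, we find φ⁻¹(50): we need 70x ≡ 50 − 2 ≡ 48 (mod 73). Using 70⁻¹ = 24: x ≡ 24·48 = 1152 = 15·73 + 57, so x = 57.
Check: φ(57) = 70·57 + 2 = 3992 = 54·73 + 50 ≡ 50 (mod 73).

57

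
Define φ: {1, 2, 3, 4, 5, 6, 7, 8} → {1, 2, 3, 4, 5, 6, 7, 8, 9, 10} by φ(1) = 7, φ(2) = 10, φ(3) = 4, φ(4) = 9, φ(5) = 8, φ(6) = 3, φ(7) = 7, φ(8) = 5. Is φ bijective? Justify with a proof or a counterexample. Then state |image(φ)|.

7

φ(1) = 7 = φ(7) with 1 ≠ 7, so φ is not injective, hence not bijective.
The image of φ is {3, 4, 5, 7, 8, 9, 10}, which has 7 elements.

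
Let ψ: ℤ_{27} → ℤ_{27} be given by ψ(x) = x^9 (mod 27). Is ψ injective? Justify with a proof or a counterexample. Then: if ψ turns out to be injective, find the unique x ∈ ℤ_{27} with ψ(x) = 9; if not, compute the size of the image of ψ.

ψ(0) = 0^9 = 0.
ψ(3): Repeated squaring mod 27: 3^1 ≡ 3, 3^2 ≡ 3² = 9, 3^4 ≡ 9² = 81 ≡ 0, 3^8 ≡ 0² = 0. Since 9 = 8 + 1, 3^9 ≡ 0·3: 0·3 = 0. So 3^9 ≡ 0 (mod 27).
So ψ(0) = ψ(3) = 0 while 0 ≠ 3, hence ψ is not injective.
Since ψ is not injective, we determine |image(ψ)|. Computing x^9 mod 27 for each x (by repeated squaring, reducing mod 27 at every step), the values ψ(0), ψ(1), …, ψ(26) are: 0, 1, 26, 0, 1, 26, 0, 1, 26, 0, 1, 26, 0, 1, 26, 0, 1, 26, 0, 1, 26, 0, 1, 26, 0, 1, 26.
The distinct values are {0, 1, 26}; there are 3 of them.

3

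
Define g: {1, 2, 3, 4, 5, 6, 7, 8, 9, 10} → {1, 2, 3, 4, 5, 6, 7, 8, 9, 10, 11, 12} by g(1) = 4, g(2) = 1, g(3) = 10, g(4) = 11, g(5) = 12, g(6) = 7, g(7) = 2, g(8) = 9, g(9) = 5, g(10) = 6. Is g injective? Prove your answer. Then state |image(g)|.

10

The values g(1), …, g(10) are 4, 1, 10, 11, 12, 7, 2, 9, 5, 6 — all distinct.
So g(x_1) = g(x_2) only when x_1 = x_2, and g is injective.
The image of g is {1, 2, 4, 5, 6, 7, 9, 10, 11, 12}, which has 10 elements.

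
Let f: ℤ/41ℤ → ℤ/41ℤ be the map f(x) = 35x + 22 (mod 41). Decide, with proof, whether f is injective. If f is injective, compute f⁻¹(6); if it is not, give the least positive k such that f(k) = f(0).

30

Suppose f(s) = f(t) in ℤ/41ℤ. Then 35s + 22 ≡ 35t + 22 (mod 41), therefore 35(s − t) ≡ 0 (mod 41).
Since gcd(35, 41) = 1, 35 is invertible modulo 41, hence s − t ≡ 0 (mod 41), i.e. s = t.
Hence f is injective.
We now compute 35⁻¹ mod 41 explicitly. Euclid's algorithm: 41 = 1·35 + 6, 35 = 5·6 + 5, 6 = 1·5 + 1; back-substituting gives 1 = 34·35 − 29·41, so 35⁻¹ ≡ 34 (mod 41).
Since f is injective, we compute f⁻¹(6): solve 35x + 22 ≡ 6 (mod 41), i.e. 35x ≡ 25 (mod 41).
Multiplying by 35⁻¹ = 34 gives x ≡ 34·25 = 850 = 20·41 + 30 ≡ 30 (mod 41).
Check: f(30) = 35·30 + 22 = 1072 = 26·41 + 6 ≡ 6 (mod 41).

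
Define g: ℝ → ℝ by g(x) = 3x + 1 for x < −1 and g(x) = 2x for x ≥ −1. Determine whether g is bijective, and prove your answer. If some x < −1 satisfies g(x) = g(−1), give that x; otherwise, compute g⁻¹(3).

Both pieces are strictly increasing (slopes 3 and 2), so each is injective on its own interval.
The left piece maps (−∞, −1) onto (−∞, −2); the right piece maps [−1, ∞) onto [−2, ∞).
Since −2 = −2, the images partition ℝ: g is injective and surjective, hence bijective.
Because the two images are disjoint, no x < −1 has g(x) = g(−1), so we compute g⁻¹(3): 3 lies in [−2, ∞), so solve 2x = 3: x = (3 − 0)/2 = 3/2.

3/2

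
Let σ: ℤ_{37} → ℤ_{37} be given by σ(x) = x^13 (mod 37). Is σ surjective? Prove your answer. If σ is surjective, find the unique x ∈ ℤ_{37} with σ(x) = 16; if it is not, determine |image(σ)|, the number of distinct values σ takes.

12

Since 37 is prime, the nonzero elements of ℤ_{37} form a cyclic group of order 36.
As gcd(13, 36) = 1, raising to the 13th power is a bijection on this group: if s^13 ≡ t^13 then (st^{−1})^13 = 1, and the only element of order dividing gcd(13, 36) = 1 is 1, so s = t.
With σ(0) = 0 this makes σ injective on all of ℤ_{37}, hence bijective (finite equal-size domain and codomain). In particular σ is surjective.
Since σ is surjective, we find the preimage of 16. The inverse of x ↦ x^13 on (ℤ_{37})^× is x ↦ x^25, because 13·25 = 325 = 9·36 + 1 ≡ 1 (mod 36) and x^{36} = 1 for x ≠ 0 (Fermat). So σ⁻¹(16) = 16^25 mod 37.
Repeated squaring mod 37: 16^1 ≡ 16, 16^2 ≡ 16² = 256 ≡ 34, 16^4 ≡ 34² = 1156 ≡ 9, 16^8 ≡ 9² = 81 ≡ 7, 16^16 ≡ 7² = 49 ≡ 12. Since 25 = 16 + 8 + 1, 16^25 ≡ 12·7·16: 12·7 = 84 ≡ 10, then 10·16 = 160 ≡ 12. So 16^25 ≡ 12 (mod 37).
Hence σ⁻¹(16) = 12.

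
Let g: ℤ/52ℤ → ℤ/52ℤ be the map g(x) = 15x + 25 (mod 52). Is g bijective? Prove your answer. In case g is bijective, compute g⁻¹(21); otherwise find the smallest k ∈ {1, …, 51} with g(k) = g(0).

If g(s) = g(t), then 15s ≡ 15t (mod 52). Because gcd(15, 52) = 1, we may cancel 15 to get s ≡ t (mod 52).
We now compute 15⁻¹ mod 52 explicitly. Euclid's algorithm: 52 = 3·15 + 7, 15 = 2·7 + 1; back-substituting gives 1 = 7·15 − 2·52, so 15⁻¹ ≡ 7 (mod 52).
For any y ∈ ℤ/52ℤ, x = 7(y − 25) mod 52 satisfies g(x) = 15·7(y − 25) + 25 ≡ y (since 15·7 ≡ 1 mod 52). So every y has a preimage.
So g is bijective.
Since g is bijective, we find g⁻¹(21): we need 15x ≡ 21 − 25 ≡ 48 (mod 52). Using 15⁻¹ = 7: x ≡ 7·48 = 336 = 6·52 + 24, so x = 24.
Check: g(24) = 15·24 + 25 = 385 = 7·52 + 21 ≡ 21 (mod 52).

24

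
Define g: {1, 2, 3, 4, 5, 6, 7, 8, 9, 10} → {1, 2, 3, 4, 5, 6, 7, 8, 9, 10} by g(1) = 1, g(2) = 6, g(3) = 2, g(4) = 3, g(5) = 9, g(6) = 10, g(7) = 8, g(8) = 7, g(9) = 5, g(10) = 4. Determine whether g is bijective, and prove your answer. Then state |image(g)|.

The values 1, 6, 2, 3, 9, 10, 8, 7, 5, 4 are a permutation of {1, 2, 3, 4, 5, 6, 7, 8, 9, 10}: each element appears exactly once.
So g is injective and surjective, hence bijective.
The image of g is {1, 2, 3, 4, 5, 6, 7, 8, 9, 10}, which has 10 elements.

10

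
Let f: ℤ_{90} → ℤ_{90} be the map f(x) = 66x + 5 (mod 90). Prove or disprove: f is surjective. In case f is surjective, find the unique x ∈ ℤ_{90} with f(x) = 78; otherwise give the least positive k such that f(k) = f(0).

Since gcd(66, 90) = 6, we have 66x ≡ 0 (mod 6) for all x, so f(x) ≡ 5 (mod 6).
But 0 ≢ 5 (mod 6), so 0 ∈ ℤ_{90} has no preimage. Hence f is not surjective.
Since f is not surjective, we find the least positive k with f(k) = f(0): this means 66k ≡ 0 (mod 90), i.e. 90 ∣ 66k. Since gcd(66, 90) = 6, dividing through by 6 this holds exactly when 15 ∣ 11k, and as gcd(11, 15) = 1, exactly when 15 ∣ k.
The smallest positive such k is 15.

15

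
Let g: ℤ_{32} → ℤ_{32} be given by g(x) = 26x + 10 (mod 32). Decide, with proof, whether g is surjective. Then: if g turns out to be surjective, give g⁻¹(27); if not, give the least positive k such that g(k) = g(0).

Since gcd(26, 32) = 2, we have 26x ≡ 0 (mod 2) for all x, so g(x) ≡ 0 (mod 2).
But 1 ≢ 0 (mod 2), so 1 ∈ ℤ_{32} has no preimage. Thus g is not surjective.
Since g is not surjective, we find the least positive k with g(k) = g(0): this means 26k ≡ 0 (mod 32), i.e. 32 ∣ 26k. Since gcd(26, 32) = 2, dividing through by 2 this holds exactly when 16 ∣ 13k, and as gcd(13, 16) = 1, exactly when 16 ∣ k.
The smallest positive such k is 16.

16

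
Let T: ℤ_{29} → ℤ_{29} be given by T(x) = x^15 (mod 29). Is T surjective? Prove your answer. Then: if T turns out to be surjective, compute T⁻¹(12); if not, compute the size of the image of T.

Since 29 is prime, the nonzero elements of ℤ_{29} form a cyclic group of order 28.
As gcd(15, 28) = 1, raising to the 15th power is a bijection on this group: if x_1^15 ≡ x_2^15 then (x_1x_2^{−1})^15 = 1, and the only element of order dividing gcd(15, 28) = 1 is 1, so x_1 = x_2.
With T(0) = 0 this makes T injective on all of ℤ_{29}, hence bijective (finite equal-size domain and codomain). In particular T is surjective.
Since T is surjective, we find the preimage of 12. The inverse of x ↦ x^15 on (ℤ_{29})^× is x ↦ x^15, because 15·15 = 225 = 8·28 + 1 ≡ 1 (mod 28) and x^{28} = 1 for x ≠ 0 (Fermat). So T⁻¹(12) = 12^15 mod 29.
Repeated squaring mod 29: 12^1 ≡ 12, 12^2 ≡ 12² = 144 ≡ 28, 12^4 ≡ 28² = 784 ≡ 1, 12^8 ≡ 1² = 1. Since 15 = 8 + 4 + 2 + 1, 12^15 ≡ 1·1·28·12: 1·1 = 1, then 1·28 = 28, then 28·12 = 336 ≡ 17. So 12^15 ≡ 17 (mod 29).
Hence T⁻¹(12) = 17.

17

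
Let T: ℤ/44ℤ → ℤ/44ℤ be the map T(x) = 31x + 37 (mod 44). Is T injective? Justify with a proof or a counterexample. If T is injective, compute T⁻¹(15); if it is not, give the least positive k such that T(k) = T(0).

22

Recall that T is injective when T(u) = T(v) forces u = v.
If T(u) = T(v), then 31u ≡ 31v (mod 44). Because gcd(31, 44) = 1, we may cancel 31 to get u ≡ v (mod 44).
Therefore T is injective.
We now compute 31⁻¹ mod 44 explicitly. Euclid's algorithm: 44 = 1·31 + 13, 31 = 2·13 + 5, 13 = 2·5 + 3, 5 = 1·3 + 2, 3 = 1·2 + 1; back-substituting gives 1 = 27·31 − 19·44, so 31⁻¹ ≡ 27 (mod 44).
Since T is injective, we find T⁻¹(15): we need 31x ≡ 15 − 37 ≡ 22 (mod 44). Using 31⁻¹ = 27: x ≡ 27·22 = 594 = 13·44 + 22, so x = 22.
Check: T(22) = 31·22 + 37 = 719 = 16·44 + 15 ≡ 15 (mod 44).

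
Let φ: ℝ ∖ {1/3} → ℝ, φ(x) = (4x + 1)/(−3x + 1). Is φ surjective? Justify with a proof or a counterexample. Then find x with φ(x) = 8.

1/4

If φ(x) = −4/3, cross-multiplying gives −3(4x + 1) = 4(−3x + 1), which simplifies to −3 = 4 — false.  So −4/3 has no preimage and φ is not surjective.
Solving φ(x) = 8: cross-multiplying gives 4x + 1 = 8(−3x + 1), which rearranges to 28x = 7, so x = 1/4.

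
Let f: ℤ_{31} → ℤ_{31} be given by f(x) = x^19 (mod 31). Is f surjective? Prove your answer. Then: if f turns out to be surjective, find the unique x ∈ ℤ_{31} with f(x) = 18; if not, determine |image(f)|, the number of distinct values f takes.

Since 31 is prime, the nonzero elements of ℤ_{31} form a cyclic group of order 30.
As gcd(19, 30) = 1, raising to the 19th power is a bijection on this group: if x_1^19 ≡ x_2^19 then (x_1x_2^{−1})^19 = 1, and the only element of order dividing gcd(19, 30) = 1 is 1, so x_1 = x_2.
With f(0) = 0 this makes f injective on all of ℤ_{31}, hence bijective (finite equal-size domain and codomain). In particular f is surjective.
Since f is surjective, we find the preimage of 18. The inverse of x ↦ x^19 on (ℤ_{31})^× is x ↦ x^19, because 19·19 = 361 = 12·30 + 1 ≡ 1 (mod 30) and x^{30} = 1 for x ≠ 0 (Fermat). So f⁻¹(18) = 18^19 mod 31.
Repeated squaring mod 31: 18^1 ≡ 18, 18^2 ≡ 18² = 324 ≡ 14, 18^4 ≡ 14² = 196 ≡ 10, 18^8 ≡ 10² = 100 ≡ 7, 18^16 ≡ 7² = 49 ≡ 18. Since 19 = 16 + 2 + 1, 18^19 ≡ 18·14·18: 18·14 = 252 ≡ 4, then 4·18 = 72 ≡ 10. So 18^19 ≡ 10 (mod 31).
Hence f⁻¹(18) = 10.

10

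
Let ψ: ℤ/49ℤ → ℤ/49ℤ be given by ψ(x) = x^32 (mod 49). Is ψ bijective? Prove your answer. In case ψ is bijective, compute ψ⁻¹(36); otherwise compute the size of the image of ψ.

ψ(0) = 0^32 = 0.
ψ(7): Repeated squaring mod 49: 7^1 ≡ 7, 7^2 ≡ 7² = 49 ≡ 0, 7^4 ≡ 0² = 0, 7^8 ≡ 0² = 0, 7^16 ≡ 0² = 0, 7^32 ≡ 0² = 0. So 7^32 ≡ 0 (mod 49).
So ψ(0) = ψ(7) = 0 while 0 ≠ 7, hence ψ is not injective, hence not bijective.
Since ψ is not bijective, we determine |image(ψ)|. Computing x^32 mod 49 for each x (by repeated squaring, reducing mod 49 at every step), the values ψ(0), ψ(1), …, ψ(48) are: 0, 1, 39, 37, 2, 32, 22, 0, 29, 46, 23, 16, 25, 43, 0, 8, 4, 9, 30, 18, 15, 0, 36, 11, 44, 44, 11, 36, 0, 15, 18, 30, 9, 4, 8, 0, 43, 25, 16, 23, 46, 29, 0, 22, 32, 2, 37, 39, 1.
The distinct values are {0, 1, 2, 4, 8, 9, 11, 15, 16, 18, 22, 23, 25, 29, 30, 32, 36, 37, 39, 43, 44, 46}; there are 22 of them.

22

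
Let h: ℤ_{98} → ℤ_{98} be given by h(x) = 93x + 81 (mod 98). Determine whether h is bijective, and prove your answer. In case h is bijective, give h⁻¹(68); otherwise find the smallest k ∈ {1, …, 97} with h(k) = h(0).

81

Suppose h(s) = h(t) in ℤ_{98}. Then 93s + 81 ≡ 93t + 81 (mod 98), hence 93(s − t) ≡ 0 (mod 98).
Since gcd(93, 98) = 1, 93 is invertible modulo 98, hence s − t ≡ 0 (mod 98), i.e. s = t.
We now compute 93⁻¹ mod 98 explicitly. Euclid's algorithm: 98 = 1·93 + 5, 93 = 18·5 + 3, 5 = 1·3 + 2, 3 = 1·2 + 1; back-substituting gives 1 = 39·93 − 37·98, so 93⁻¹ ≡ 39 (mod 98).
Then y ↦ 39(y − 81) is a two-sided inverse to h, so every y ∈ ℤ_{98} has a preimage.
So h is bijective.
Since h is bijective, we compute h⁻¹(68): solve 93x + 81 ≡ 68 (mod 98), i.e. 93x ≡ 85 (mod 98).
Multiplying by 93⁻¹ = 39 gives x ≡ 39·85 = 3315 = 33·98 + 81 ≡ 81 (mod 98).
Check: h(81) = 93·81 + 81 = 7614 = 77·98 + 68 ≡ 68 (mod 98).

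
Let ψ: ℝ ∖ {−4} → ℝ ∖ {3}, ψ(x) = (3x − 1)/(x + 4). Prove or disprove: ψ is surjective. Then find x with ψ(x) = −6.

For any y ≠ 3, solving y(x + 4) = 3x − 1 for x gives a well-defined x ≠ −4. So ψ is surjective.
Solving ψ(x) = −6: cross-multiplying gives 3x − 1 = −6(x + 4), which rearranges to 9x = −23, so x = −23/9.

-23/9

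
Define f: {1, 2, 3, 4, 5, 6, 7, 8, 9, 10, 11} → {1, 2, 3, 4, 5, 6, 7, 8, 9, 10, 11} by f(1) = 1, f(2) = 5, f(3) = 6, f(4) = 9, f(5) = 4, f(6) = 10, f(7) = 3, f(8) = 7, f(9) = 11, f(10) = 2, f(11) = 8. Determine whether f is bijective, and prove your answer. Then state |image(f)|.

11

The values 1, 5, 6, 9, 4, 10, 3, 7, 11, 2, 8 are a permutation of {1, 2, 3, 4, 5, 6, 7, 8, 9, 10, 11}: each element appears exactly once.
So f is injective and surjective, hence bijective.
The image of f is {1, 2, 3, 4, 5, 6, 7, 8, 9, 10, 11}, which has 11 elements.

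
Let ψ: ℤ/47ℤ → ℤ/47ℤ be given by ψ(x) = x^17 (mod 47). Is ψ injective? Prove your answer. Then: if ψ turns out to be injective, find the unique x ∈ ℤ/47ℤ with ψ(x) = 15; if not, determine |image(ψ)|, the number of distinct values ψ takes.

39

Since 47 is prime, the nonzero elements of ℤ/47ℤ form a cyclic group of order 46.
As gcd(17, 46) = 1, raising to the 17th power is a bijection on this group: if s^17 ≡ t^17 then (st^{−1})^17 = 1, and the only element of order dividing gcd(17, 46) = 1 is 1, so s = t.
With ψ(0) = 0 this makes ψ injective on all of ℤ/47ℤ, hence bijective (finite equal-size domain and codomain). In particular ψ is injective.
Since ψ is injective, we find the preimage of 15. The inverse of x ↦ x^17 on (ℤ/47ℤ)^× is x ↦ x^19, because 17·19 = 323 = 7·46 + 1 ≡ 1 (mod 46) and x^{46} = 1 for x ≠ 0 (Fermat). So ψ⁻¹(15) = 15^19 mod 47.
Repeated squaring mod 47: 15^1 ≡ 15, 15^2 ≡ 15² = 225 ≡ 37, 15^4 ≡ 37² = 1369 ≡ 6, 15^8 ≡ 6² = 36, 15^16 ≡ 36² = 1296 ≡ 27. Since 19 = 16 + 2 + 1, 15^19 ≡ 27·37·15: 27·37 = 999 ≡ 12, then 12·15 = 180 ≡ 39. So 15^19 ≡ 39 (mod 47).
Hence ψ⁻¹(15) = 39.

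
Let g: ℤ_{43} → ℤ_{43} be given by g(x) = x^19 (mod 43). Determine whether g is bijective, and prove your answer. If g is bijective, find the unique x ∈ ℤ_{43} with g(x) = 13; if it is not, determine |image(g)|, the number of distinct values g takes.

15

Since 43 is prime, the nonzero elements of ℤ_{43} form a cyclic group of order 42.
As gcd(19, 42) = 1, raising to the 19th power is a bijection on this group: if s^19 ≡ t^19 then (st^{−1})^19 = 1, and the only element of order dividing gcd(19, 42) = 1 is 1, so s = t.
With g(0) = 0 this makes g injective on all of ℤ_{43}, hence bijective (finite equal-size domain and codomain). In particular g is bijective.
Since g is bijective, we find the preimage of 13. The inverse of x ↦ x^19 on (ℤ_{43})^× is x ↦ x^31, because 19·31 = 589 = 14·42 + 1 ≡ 1 (mod 42) and x^{42} = 1 for x ≠ 0 (Fermat). So g⁻¹(13) = 13^31 mod 43.
Repeated squaring mod 43: 13^1 ≡ 13, 13^2 ≡ 13² = 169 ≡ 40, 13^4 ≡ 40² = 1600 ≡ 9, 13^8 ≡ 9² = 81 ≡ 38, 13^16 ≡ 38² = 1444 ≡ 25. Since 31 = 16 + 8 + 4 + 2 + 1, 13^31 ≡ 25·38·9·40·13: 25·38 = 950 ≡ 4, then 4·9 = 36, then 36·40 = 1440 ≡ 21, then 21·13 = 273 ≡ 15. So 13^31 ≡ 15 (mod 43).
Hence g⁻¹(13) = 15.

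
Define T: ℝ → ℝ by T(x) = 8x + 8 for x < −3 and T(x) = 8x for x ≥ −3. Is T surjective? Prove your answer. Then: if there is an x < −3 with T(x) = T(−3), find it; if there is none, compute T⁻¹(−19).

-4

Both pieces are strictly increasing (slopes 8 and 8), so each is injective on its own interval.
The left piece maps (−∞, −3) onto (−∞, −16); the right piece maps [−3, ∞) onto [−24, ∞).
The union (−∞, −16) ∪ [−24, ∞) covers ℝ, so T is surjective.
For the follow-up: the images overlap, so an x < −3 with T(x) = T(−3) exists. T(−3) = −24; solving 8x + 8 = −24 for x < −3 gives x = (−24 − 8)/8 = −4.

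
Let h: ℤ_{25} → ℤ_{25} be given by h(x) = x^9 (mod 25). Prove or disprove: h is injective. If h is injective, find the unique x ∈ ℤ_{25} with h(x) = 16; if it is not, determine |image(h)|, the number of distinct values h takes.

21

h(0) = 0^9 = 0.
h(5): Repeated squaring mod 25: 5^1 ≡ 5, 5^2 ≡ 5² = 25 ≡ 0, 5^4 ≡ 0² = 0, 5^8 ≡ 0² = 0. Since 9 = 8 + 1, 5^9 ≡ 0·5: 0·5 = 0. So 5^9 ≡ 0 (mod 25).
So h(0) = h(5) = 0 while 0 ≠ 5, so h is not injective.
Since h is not injective, we determine |image(h)|. Computing x^9 mod 25 for each x (by repeated squaring, reducing mod 25 at every step), the values h(0), h(1), …, h(24) are: 0, 1, 12, 8, 19, 0, 21, 7, 3, 14, 0, 16, 2, 23, 9, 0, 11, 22, 18, 4, 0, 6, 17, 13, 24.
The distinct values are {0, 1, 2, 3, 4, 6, 7, 8, 9, 11, 12, 13, 14, 16, 17, 18, 19, 21, 22, 23, 24}; there are 21 of them.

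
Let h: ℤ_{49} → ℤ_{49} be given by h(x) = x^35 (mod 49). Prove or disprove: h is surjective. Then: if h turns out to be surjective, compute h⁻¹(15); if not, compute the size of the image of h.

h(0) = 0^35 = 0.
h(7): Repeated squaring mod 49: 7^1 ≡ 7, 7^2 ≡ 7² = 49 ≡ 0, 7^4 ≡ 0² = 0, 7^8 ≡ 0² = 0, 7^16 ≡ 0² = 0, 7^32 ≡ 0² = 0. Since 35 = 32 + 2 + 1, 7^35 ≡ 0·0·7: 0·0 = 0, then 0·7 = 0. So 7^35 ≡ 0 (mod 49).
So h(0) = h(7) = 0 while 0 ≠ 7, thus h is not injective.
A non-injective map from the 49-element set ℤ_{49} to itself takes at most 48 distinct values, so it cannot be surjective. Therefore h is not surjective.
Since h is not surjective, we determine |image(h)|. Computing x^35 mod 49 for each x (by repeated squaring, reducing mod 49 at every step), the values h(0), h(1), …, h(48) are: 0, 1, 18, 19, 30, 31, 48, 0, 1, 18, 19, 30, 31, 48, 0, 1, 18, 19, 30, 31, 48, 0, 1, 18, 19, 30, 31, 48, 0, 1, 18, 19, 30, 31, 48, 0, 1, 18, 19, 30, 31, 48, 0, 1, 18, 19, 30, 31, 48.
The distinct values are {0, 1, 18, 19, 30, 31, 48}; there are 7 of them.

7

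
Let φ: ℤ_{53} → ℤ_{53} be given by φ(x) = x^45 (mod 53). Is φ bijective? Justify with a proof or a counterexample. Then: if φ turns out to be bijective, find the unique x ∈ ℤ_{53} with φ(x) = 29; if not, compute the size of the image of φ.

Since 53 is prime, the nonzero elements of ℤ_{53} form a cyclic group of order 52.
As gcd(45, 52) = 1, raising to the 45th power is a bijection on this group: if a^45 ≡ b^45 then (ab^{−1})^45 = 1, and the only element of order dividing gcd(45, 52) = 1 is 1, so a = b.
With φ(0) = 0 this makes φ injective on all of ℤ_{53}, hence bijective (finite equal-size domain and codomain). In particular φ is bijective.
Since φ is bijective, we find the preimage of 29. The inverse of x ↦ x^45 on (ℤ_{53})^× is x ↦ x^37, because 45·37 = 1665 = 32·52 + 1 ≡ 1 (mod 52) and x^{52} = 1 for x ≠ 0 (Fermat). So φ⁻¹(29) = 29^37 mod 53.
Repeated squaring mod 53: 29^1 ≡ 29, 29^2 ≡ 29² = 841 ≡ 46, 29^4 ≡ 46² = 2116 ≡ 49, 29^8 ≡ 49² = 2401 ≡ 16, 29^16 ≡ 16² = 256 ≡ 44, 29^32 ≡ 44² = 1936 ≡ 28. Since 37 = 32 + 4 + 1, 29^37 ≡ 28·49·29: 28·49 = 1372 ≡ 47, then 47·29 = 1363 ≡ 38. So 29^37 ≡ 38 (mod 53).
Hence φ⁻¹(29) = 38.

38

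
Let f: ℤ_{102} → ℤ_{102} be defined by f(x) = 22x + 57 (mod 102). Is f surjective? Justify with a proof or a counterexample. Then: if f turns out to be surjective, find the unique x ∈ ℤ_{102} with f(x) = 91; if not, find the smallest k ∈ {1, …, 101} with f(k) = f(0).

Since gcd(22, 102) = 2, we have 22x ≡ 0 (mod 2) for all x, so f(x) ≡ 1 (mod 2).
But 0 ≢ 1 (mod 2), so 0 ∈ ℤ_{102} has no preimage. So f is not surjective.
Since f is not surjective, we find the least positive k with f(k) = f(0): this means 22k ≡ 0 (mod 102), i.e. 102 ∣ 22k. Since gcd(22, 102) = 2, dividing through by 2 this holds exactly when 51 ∣ 11k, and as gcd(11, 51) = 1, exactly when 51 ∣ k.
The smallest positive such k is 51.

51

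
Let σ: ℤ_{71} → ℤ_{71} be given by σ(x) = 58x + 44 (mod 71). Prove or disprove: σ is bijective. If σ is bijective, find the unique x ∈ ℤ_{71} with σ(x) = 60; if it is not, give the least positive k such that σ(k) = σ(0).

If σ(a) = σ(b), then 58a ≡ 58b (mod 71). Because gcd(58, 71) = 1, we may cancel 58 to get a ≡ b (mod 71).
We now compute 58⁻¹ mod 71 explicitly. Euclid's algorithm: 71 = 1·58 + 13, 58 = 4·13 + 6, 13 = 2·6 + 1; back-substituting gives 1 = 60·58 − 49·71, so 58⁻¹ ≡ 60 (mod 71).
Then y ↦ 60(y − 44) is a two-sided inverse to σ, so every y ∈ ℤ_{71} has a preimage.
Therefore σ is bijective.
Since σ is bijective, we compute σ⁻¹(60): solve 58x + 44 ≡ 60 (mod 71), i.e. 58x ≡ 16 (mod 71).
Multiplying by 58⁻¹ = 60 gives x ≡ 60·16 = 960 = 13·71 + 37 ≡ 37 (mod 71).
Check: σ(37) = 58·37 + 44 = 2190 = 30·71 + 60 ≡ 60 (mod 71).

37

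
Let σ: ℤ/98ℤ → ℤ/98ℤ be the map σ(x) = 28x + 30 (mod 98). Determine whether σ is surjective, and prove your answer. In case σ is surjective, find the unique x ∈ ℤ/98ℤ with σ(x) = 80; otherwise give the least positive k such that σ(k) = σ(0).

7

Since gcd(28, 98) = 14, we have 28x ≡ 0 (mod 14) for all x, so σ(x) ≡ 2 (mod 14).
But 0 ≢ 2 (mod 14), so 0 ∈ ℤ/98ℤ has no preimage. Therefore σ is not surjective.
Since σ is not surjective, we find the least positive k with σ(k) = σ(0): this means 28k ≡ 0 (mod 98), i.e. 98 ∣ 28k. Since gcd(28, 98) = 14, dividing through by 14 this holds exactly when 7 ∣ 2k, and as gcd(2, 7) = 1, exactly when 7 ∣ k.
The smallest positive such k is 7.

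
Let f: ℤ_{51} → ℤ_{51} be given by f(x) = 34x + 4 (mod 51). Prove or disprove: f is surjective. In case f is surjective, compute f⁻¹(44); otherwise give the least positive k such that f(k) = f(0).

Since gcd(34, 51) = 17, we have 34x ≡ 0 (mod 17) for all x, so f(x) ≡ 4 (mod 17).
But 0 ≢ 4 (mod 17), so 0 ∈ ℤ_{51} has no preimage. Thus f is not surjective.
Since f is not surjective, we find the least positive k with f(k) = f(0): this means 34k ≡ 0 (mod 51), i.e. 51 ∣ 34k. Since gcd(34, 51) = 17, dividing through by 17 this holds exactly when 3 ∣ 2k, and as gcd(2, 3) = 1, exactly when 3 ∣ k.
The smallest positive such k is 3.

3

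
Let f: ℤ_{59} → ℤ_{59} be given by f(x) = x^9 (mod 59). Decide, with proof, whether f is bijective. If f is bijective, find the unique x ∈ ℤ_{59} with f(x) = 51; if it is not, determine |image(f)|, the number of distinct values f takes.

21

Since 59 is prime, the nonzero elements of ℤ_{59} form a cyclic group of order 58.
As gcd(9, 58) = 1, raising to the 9th power is a bijection on this group: if s^9 ≡ t^9 then (st^{−1})^9 = 1, and the only element of order dividing gcd(9, 58) = 1 is 1, so s = t.
With f(0) = 0 this makes f injective on all of ℤ_{59}, hence bijective (finite equal-size domain and codomain). In particular f is bijective.
Since f is bijective, we find the preimage of 51. The inverse of x ↦ x^9 on (ℤ_{59})^× is x ↦ x^13, because 9·13 = 117 = 2·58 + 1 ≡ 1 (mod 58) and x^{58} = 1 for x ≠ 0 (Fermat). So f⁻¹(51) = 51^13 mod 59.
Repeated squaring mod 59: 51^1 ≡ 51, 51^2 ≡ 51² = 2601 ≡ 5, 51^4 ≡ 5² = 25, 51^8 ≡ 25² = 625 ≡ 35. Since 13 = 8 + 4 + 1, 51^13 ≡ 35·25·51: 35·25 = 875 ≡ 49, then 49·51 = 2499 ≡ 21. So 51^13 ≡ 21 (mod 59).
Hence f⁻¹(51) = 21.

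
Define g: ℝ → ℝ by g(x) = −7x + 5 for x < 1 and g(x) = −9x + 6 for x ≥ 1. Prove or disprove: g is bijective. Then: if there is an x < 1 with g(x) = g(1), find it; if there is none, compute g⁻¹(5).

0

Both pieces are strictly decreasing (slopes −7 and −9), so each is injective on its own interval.
The left piece maps (−∞, 1) onto (−2, ∞); the right piece maps [1, ∞) onto (−∞, −3].
The images leave a gap (−2 has no preimage), so g is not surjective, hence not bijective.
Because the two images are disjoint, no x < 1 has g(x) = g(1), so we compute g⁻¹(5): 5 lies in (−2, ∞), so solve −7x + 5 = 5: x = (5 − 5)/(−7) = 0.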